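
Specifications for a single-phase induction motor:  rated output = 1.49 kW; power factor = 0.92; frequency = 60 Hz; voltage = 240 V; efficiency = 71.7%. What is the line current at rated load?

9.41 A

P_out = 1.49 kW = 1490 W
P_in = P_out / η = 1490 / 0.717 = 2078 W
I = P_in / (V·cosφ) = 2078 / (240 × 0.92) = 9.41 A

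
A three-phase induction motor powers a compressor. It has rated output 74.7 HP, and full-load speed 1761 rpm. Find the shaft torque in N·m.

P_out = 74.7 × 746 = 55726 W
ω = 2π × 1761/60 = 184.4 rad/s
τ = P_out/ω = 55726/184.4 = 302 N·m

302 N·m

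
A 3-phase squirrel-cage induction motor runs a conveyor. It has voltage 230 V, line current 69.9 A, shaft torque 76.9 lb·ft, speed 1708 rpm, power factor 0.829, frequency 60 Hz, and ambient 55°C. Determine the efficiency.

80.8 %

τ = 76.9 lb·ft × 1.356 = 104.3 N·m
ω = 2π × 1708/60 = 178.9 rad/s; P_out = τω = 104.3 × 178.9 = 18659 W
P_in = √3·V_L·I_L·cosφ = 1.732 × 230 × 69.9 × 0.829 = 23084 W
η = P_out / P_in = 18659 / 23084 = 0.808 = 80.8%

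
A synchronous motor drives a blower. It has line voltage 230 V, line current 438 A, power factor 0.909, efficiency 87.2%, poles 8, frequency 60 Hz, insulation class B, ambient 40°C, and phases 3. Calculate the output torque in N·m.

P_in = √3·V·I·cosφ = 1.732 × 230 × 438 × 0.909 = 158604 W
P_out = η·P_in = 0.872 × 158604 = 138303 W
n = n_s = 120×60/8 = 900 rpm (synchronous)
ω = 2π×900/60 = 94.25 rad/s
τ = P_out/ω = 138303/94.25 = 1470 N·m

1470 N·m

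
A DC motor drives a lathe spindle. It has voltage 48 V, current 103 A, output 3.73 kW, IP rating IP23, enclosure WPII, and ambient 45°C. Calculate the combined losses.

1210 W

P_in = V·I = 48×103 = 4944 W
P_out = 3730 W
Losses = P_in − P_out = 4944 − 3730 = 1214 W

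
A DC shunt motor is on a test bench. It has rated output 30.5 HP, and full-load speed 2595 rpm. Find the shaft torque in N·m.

P_out = 30.5 × 746 = 22753 W
ω = 2π × 2595/60 = 271.7 rad/s
τ = P_out/ω = 22753/271.7 = 83.7 N·m

83.7 N·m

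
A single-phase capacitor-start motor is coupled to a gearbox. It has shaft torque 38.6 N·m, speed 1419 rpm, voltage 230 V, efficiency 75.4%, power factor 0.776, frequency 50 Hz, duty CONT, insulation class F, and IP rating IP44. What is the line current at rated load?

42.6 A

ω = 2π×1419/60 = 148.6 rad/s; P_out = τω = 38.6 × 148.6 = 5736 W
P_in = P_out / η = 5736 / 0.754 = 7607 W
I = P_in / (V·cosφ) = 7607 / (230 × 0.776) = 42.6 A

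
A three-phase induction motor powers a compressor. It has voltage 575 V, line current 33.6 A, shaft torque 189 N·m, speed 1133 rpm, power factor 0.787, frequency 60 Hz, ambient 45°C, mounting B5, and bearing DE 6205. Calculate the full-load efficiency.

85.1 %

ω = 2π × 1133/60 = 118.6 rad/s; P_out = τω = 189 × 118.6 = 22415 W
P_in = √3·V_L·I_L·cosφ = 1.732 × 575 × 33.6 × 0.787 = 26335 W
η = P_out / P_in = 22415 / 26335 = 0.851 = 85.1%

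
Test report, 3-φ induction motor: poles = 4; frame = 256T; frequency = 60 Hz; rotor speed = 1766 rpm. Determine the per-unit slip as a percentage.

1.89 %

n_s = 120f/p = 120×60/4 = 1800 rpm
s = (n_s − n)/n_s = (1800 − 1766)/1800 = 0.0189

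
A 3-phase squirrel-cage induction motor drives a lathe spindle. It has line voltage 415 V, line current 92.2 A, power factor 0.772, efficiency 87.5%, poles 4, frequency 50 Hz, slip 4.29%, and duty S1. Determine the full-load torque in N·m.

P_in = √3·V·I·cosφ = 1.732 × 415 × 92.2 × 0.772 = 51162 W
P_out = η·P_in = 0.875 × 51162 = 44767 W
n_s = 120×50/4 = 1500 rpm; n = 1500×(1−0.0429) = 1436 rpm
ω = 2π×1436/60 = 150.4 rad/s
τ = P_out/ω = 44767/150.4 = 298 N·m

298 N·m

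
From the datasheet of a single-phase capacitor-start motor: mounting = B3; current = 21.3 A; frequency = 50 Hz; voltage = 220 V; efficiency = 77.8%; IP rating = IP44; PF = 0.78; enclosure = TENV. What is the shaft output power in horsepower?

3.81 HP

P_in = V·I·cosφ = 220 × 21.3 × 0.78 = 3655 W
P_out = η·P_in = 0.778 × 3655 = 2844 W
= 2844/746 = 3.81 HP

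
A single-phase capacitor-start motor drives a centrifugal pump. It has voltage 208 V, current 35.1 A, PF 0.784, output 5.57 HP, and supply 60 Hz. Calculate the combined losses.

P_in = V·I·cosφ = 208×35.1×0.784 = 5724 W
P_out = 5.57×746 = 4155 W
Losses = P_in − P_out = 5724 − 4155 = 1569 W

1570 W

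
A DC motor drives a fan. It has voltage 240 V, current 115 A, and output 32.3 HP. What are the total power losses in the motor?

P_in = V·I = 240×115 = 27600 W
P_out = 32.3×746 = 24096 W
Losses = P_in − P_out = 27600 − 24096 = 3504 W

3.5 kW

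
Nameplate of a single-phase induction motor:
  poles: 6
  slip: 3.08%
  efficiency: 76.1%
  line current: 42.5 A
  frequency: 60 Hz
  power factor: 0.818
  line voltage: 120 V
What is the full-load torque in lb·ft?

19.2 lb·ft

P_in = V·I·cosφ = 120 × 42.5 × 0.818 = 4172 W
P_out = η·P_in = 0.761 × 4172 = 3175 W
n_s = 120×60/6 = 1200 rpm; n = 1200×(1−0.0308) = 1163 rpm
ω = 2π×1163/60 = 121.8 rad/s
τ = P_out/ω = 3175/121.8 = 26.07 N·m
In lb·ft: 26.07/1.356 = 19.2 lb·ft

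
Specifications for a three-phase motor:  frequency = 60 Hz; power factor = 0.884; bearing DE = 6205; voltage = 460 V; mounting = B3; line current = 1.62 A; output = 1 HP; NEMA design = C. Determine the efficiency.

P_out = 1 × 746 = 746 W
P_in = √3·V_L·I_L·cosφ = 1.732 × 460 × 1.62 × 0.884 = 1141 W
η = P_out / P_in = 746 / 1141 = 0.654 = 65.4%

65.4 %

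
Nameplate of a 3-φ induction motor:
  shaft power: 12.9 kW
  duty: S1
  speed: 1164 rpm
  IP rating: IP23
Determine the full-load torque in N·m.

ω = 2π × 1164/60 = 121.9 rad/s
τ = P/ω = 12900/121.9 = 106 N·m

106 N·m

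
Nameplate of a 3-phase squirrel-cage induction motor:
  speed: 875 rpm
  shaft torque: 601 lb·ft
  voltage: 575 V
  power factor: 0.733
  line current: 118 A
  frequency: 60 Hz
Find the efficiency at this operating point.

τ = 601 lb·ft × 1.356 = 815 N·m
ω = 2π × 875/60 = 91.63 rad/s; P_out = τω = 815 × 91.63 = 74678 W
P_in = √3·V_L·I_L·cosφ = 1.732 × 575 × 118 × 0.733 = 86139 W
η = P_out / P_in = 74678 / 86139 = 0.867 = 86.7%

86.7 %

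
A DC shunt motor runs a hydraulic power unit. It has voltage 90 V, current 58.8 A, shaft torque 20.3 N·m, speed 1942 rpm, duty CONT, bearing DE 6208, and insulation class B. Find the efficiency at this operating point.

ω = 2π × 1942/60 = 203.4 rad/s; P_out = τω = 20.3 × 203.4 = 4129 W
P_in = V·I = 90 × 58.8 = 5292 W
η = P_out / P_in = 4129 / 5292 = 0.780 = 78.0%

78.0 %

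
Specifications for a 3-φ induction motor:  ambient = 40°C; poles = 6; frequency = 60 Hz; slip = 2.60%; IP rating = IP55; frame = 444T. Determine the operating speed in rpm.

1169 rpm

n_s = 120f/p = 120×60/6 = 1200 rpm
n = n_s(1 − s) = 1200 × (1 − 0.026) = 1169 rpm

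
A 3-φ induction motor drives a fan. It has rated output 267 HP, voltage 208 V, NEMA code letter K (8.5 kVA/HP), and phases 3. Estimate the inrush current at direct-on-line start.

S_LR = 8.5 × 267 = 2269.5 kVA
I_LR = S_LR/(√3·V_L) = 2269500/(1.732×208) = 6300 A

6300 A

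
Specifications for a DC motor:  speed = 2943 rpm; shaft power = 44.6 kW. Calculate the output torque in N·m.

145 N·m

ω = 2π × 2943/60 = 308.2 rad/s
τ = P/ω = 44600/308.2 = 145 N·m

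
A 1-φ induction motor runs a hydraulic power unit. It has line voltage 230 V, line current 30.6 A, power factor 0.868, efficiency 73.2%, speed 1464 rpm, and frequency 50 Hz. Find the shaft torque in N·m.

P_in = V·I·cosφ = 230 × 30.6 × 0.868 = 6109 W
P_out = η·P_in = 0.732 × 6109 = 4472 W
n = 1464 rpm
ω = 2π×1464/60 = 153.3 rad/s
τ = P_out/ω = 4472/153.3 = 29.2 N·m

29.2 N·m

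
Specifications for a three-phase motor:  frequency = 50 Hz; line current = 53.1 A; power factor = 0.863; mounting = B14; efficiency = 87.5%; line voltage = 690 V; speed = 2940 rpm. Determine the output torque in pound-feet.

P_in = √3·V·I·cosφ = 1.732 × 690 × 53.1 × 0.863 = 54765 W
P_out = η·P_in = 0.875 × 54765 = 47919 W
n = 2940 rpm
ω = 2π×2940/60 = 307.9 rad/s
τ = P_out/ω = 47919/307.9 = 155.6 N·m
In lb·ft: 155.6/1.356 = 115 lb·ft

115 lb·ft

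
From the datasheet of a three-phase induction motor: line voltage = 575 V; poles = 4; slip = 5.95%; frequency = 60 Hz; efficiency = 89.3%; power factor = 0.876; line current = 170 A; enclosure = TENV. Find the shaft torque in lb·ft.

P_in = √3·V·I·cosφ = 1.732 × 575 × 170 × 0.876 = 148309 W
P_out = η·P_in = 0.893 × 148309 = 132440 W
n_s = 120×60/4 = 1800 rpm; n = 1800×(1−0.0595) = 1693 rpm
ω = 2π×1693/60 = 177.3 rad/s
τ = P_out/ω = 132440/177.3 = 747 N·m
In lb·ft: 747/1.356 = 551 lb·ft

551 lb·ft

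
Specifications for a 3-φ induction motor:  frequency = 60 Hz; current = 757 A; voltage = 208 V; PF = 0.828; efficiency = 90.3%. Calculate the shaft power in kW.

204 kW

P_in = √3·V·I·cosφ = 1.732 × 208 × 757 × 0.828 = 225807 W
P_out = η·P_in = 0.903 × 225807 = 203904 W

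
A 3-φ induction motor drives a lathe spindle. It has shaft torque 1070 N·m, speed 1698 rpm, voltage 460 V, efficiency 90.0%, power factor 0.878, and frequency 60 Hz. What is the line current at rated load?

ω = 2π×1698/60 = 177.8 rad/s; P_out = τω = 1070 × 177.8 = 190246 W
P_in = P_out / η = 190246 / 0.900 = 211384 W
I_L = P_in / (√3·V_L·cosφ) = 211384 / (1.732 × 460 × 0.878) = 302 A

302 A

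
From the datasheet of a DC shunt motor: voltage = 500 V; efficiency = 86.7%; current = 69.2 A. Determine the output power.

P_in = V·I = 500 × 69.2 = 34600 W
P_out = η·P_in = 0.867 × 34600 = 29998 W

30 kW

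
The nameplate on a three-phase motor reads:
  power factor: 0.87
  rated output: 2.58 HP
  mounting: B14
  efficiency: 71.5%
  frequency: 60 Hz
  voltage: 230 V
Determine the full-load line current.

7.77 A

P_out = 2.58 × 746 = 1925 W
P_in = P_out / η = 1925 / 0.715 = 2692 W
I_L = P_in / (√3·V_L·cosφ) = 2692 / (1.732 × 230 × 0.87) = 7.77 A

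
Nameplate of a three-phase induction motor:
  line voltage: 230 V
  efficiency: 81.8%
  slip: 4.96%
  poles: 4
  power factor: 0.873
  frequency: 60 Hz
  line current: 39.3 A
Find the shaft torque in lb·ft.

P_in = √3·V·I·cosφ = 1.732 × 230 × 39.3 × 0.873 = 13667 W
P_out = η·P_in = 0.818 × 13667 = 11180 W
n_s = 120×60/4 = 1800 rpm; n = 1800×(1−0.0496) = 1711 rpm
ω = 2π×1711/60 = 179.2 rad/s
τ = P_out/ω = 11180/179.2 = 62.39 N·m
In lb·ft: 62.39/1.356 = 46 lb·ft

46 lb·ft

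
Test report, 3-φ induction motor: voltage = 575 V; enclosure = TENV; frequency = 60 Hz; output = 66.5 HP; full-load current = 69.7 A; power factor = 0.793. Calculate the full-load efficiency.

P_out = 66.5 × 746 = 49609 W
P_in = √3·V_L·I_L·cosφ = 1.732 × 575 × 69.7 × 0.793 = 55045 W
η = P_out / P_in = 49609 / 55045 = 0.901 = 90.1%

90.1 %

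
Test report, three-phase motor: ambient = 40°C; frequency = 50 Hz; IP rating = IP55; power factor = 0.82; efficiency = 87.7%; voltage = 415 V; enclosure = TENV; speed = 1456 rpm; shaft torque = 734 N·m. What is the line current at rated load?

217 A

ω = 2π×1456/60 = 152.5 rad/s; P_out = τω = 734 × 152.5 = 111935 W
P_in = P_out / η = 111935 / 0.877 = 127634 W
I_L = P_in / (√3·V_L·cosφ) = 127634 / (1.732 × 415 × 0.82) = 217 A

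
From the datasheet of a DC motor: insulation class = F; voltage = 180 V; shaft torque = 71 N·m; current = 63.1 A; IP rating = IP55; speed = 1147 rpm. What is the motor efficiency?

ω = 2π × 1147/60 = 120.1 rad/s; P_out = τω = 71 × 120.1 = 8527 W
P_in = V·I = 180 × 63.1 = 11358 W
η = P_out / P_in = 8527 / 11358 = 0.751 = 75.1%

75.1 %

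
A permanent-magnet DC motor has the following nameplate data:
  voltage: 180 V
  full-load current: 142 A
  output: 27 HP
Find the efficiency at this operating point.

P_out = 27 × 746 = 20142 W
P_in = V·I = 180 × 142 = 25560 W
η = P_out / P_in = 20142 / 25560 = 0.788 = 78.8%

78.8 %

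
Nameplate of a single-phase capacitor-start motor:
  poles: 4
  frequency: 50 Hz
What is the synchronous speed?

n_s = 120f/p = 120×50/4 = 1500 rpm

1500 rpm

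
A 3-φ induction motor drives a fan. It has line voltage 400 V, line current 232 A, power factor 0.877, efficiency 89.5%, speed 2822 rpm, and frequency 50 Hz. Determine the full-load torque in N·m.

427 N·m

P_in = √3·V·I·cosφ = 1.732 × 400 × 232 × 0.877 = 140960 W
P_out = η·P_in = 0.895 × 140960 = 126159 W
n = 2822 rpm
ω = 2π×2822/60 = 295.5 rad/s
τ = P_out/ω = 126159/295.5 = 427 N·m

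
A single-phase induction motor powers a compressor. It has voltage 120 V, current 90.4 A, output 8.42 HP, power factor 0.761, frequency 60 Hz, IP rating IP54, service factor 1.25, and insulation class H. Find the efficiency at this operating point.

76.1 %

P_out = 8.42 × 746 = 6281 W
P_in = V·I·cosφ = 120 × 90.4 × 0.761 = 8255 W
η = P_out / P_in = 6281 / 8255 = 0.761 = 76.1%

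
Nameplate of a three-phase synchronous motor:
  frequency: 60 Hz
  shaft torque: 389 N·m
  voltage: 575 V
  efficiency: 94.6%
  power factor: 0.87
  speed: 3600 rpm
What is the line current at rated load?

179 A

ω = 2π×3600/60 = 377 rad/s; P_out = τω = 389 × 377 = 146653 W
P_in = P_out / η = 146653 / 0.946 = 155024 W
I_L = P_in / (√3·V_L·cosφ) = 155024 / (1.732 × 575 × 0.87) = 179 A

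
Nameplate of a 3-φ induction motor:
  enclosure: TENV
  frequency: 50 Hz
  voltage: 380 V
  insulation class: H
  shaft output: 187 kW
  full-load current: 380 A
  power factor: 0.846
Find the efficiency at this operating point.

P_out = 187 kW = 187000 W
P_in = √3·V_L·I_L·cosφ = 1.732 × 380 × 380 × 0.846 = 211585 W
η = P_out / P_in = 187000 / 211585 = 0.884 = 88.4%

88.4 %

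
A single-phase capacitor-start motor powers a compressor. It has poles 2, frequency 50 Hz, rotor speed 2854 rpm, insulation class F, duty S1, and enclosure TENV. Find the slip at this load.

4.9 %

n_s = 120f/p = 120×50/2 = 3000 rpm
s = (n_s − n)/n_s = (3000 − 2854)/3000 = 0.0487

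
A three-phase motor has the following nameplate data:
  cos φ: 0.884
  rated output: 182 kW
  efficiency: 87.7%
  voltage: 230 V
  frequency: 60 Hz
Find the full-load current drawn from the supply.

P_out = 182 kW = 182000 W
P_in = P_out / η = 182000 / 0.877 = 207526 W
I_L = P_in / (√3·V_L·cosφ) = 207526 / (1.732 × 230 × 0.884) = 589 A

589 A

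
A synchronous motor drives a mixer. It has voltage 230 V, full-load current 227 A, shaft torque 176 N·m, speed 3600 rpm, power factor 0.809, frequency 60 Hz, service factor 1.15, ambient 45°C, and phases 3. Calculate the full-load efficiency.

90.7 %

ω = 2π × 3600/60 = 377 rad/s; P_out = τω = 176 × 377 = 66352 W
P_in = √3·V_L·I_L·cosφ = 1.732 × 230 × 227 × 0.809 = 73156 W
η = P_out / P_in = 66352 / 73156 = 0.907 = 90.7%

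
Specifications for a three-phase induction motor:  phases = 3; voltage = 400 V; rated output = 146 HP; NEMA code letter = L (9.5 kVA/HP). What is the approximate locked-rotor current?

S_LR = 9.5 × 146 = 1387 kVA
I_LR = S_LR/(√3·V_L) = 1387000/(1.732×400) = 2000 A

2000 A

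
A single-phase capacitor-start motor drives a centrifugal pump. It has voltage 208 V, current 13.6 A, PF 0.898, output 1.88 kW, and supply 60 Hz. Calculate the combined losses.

660 W

P_in = V·I·cosφ = 208×13.6×0.898 = 2540 W
P_out = 1880 W
Losses = P_in − P_out = 2540 − 1880 = 660 W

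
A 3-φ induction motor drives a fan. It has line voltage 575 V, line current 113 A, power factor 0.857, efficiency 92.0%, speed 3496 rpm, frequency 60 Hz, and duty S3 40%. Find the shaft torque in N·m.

242 N·m

P_in = √3·V·I·cosφ = 1.732 × 575 × 113 × 0.857 = 96444 W
P_out = η·P_in = 0.92 × 96444 = 88728 W
n = 3496 rpm
ω = 2π×3496/60 = 366.1 rad/s
τ = P_out/ω = 88728/366.1 = 242 N·m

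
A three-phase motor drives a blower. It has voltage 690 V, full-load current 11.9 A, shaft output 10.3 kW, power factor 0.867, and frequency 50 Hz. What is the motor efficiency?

P_out = 10.3 kW = 10300 W
P_in = √3·V_L·I_L·cosφ = 1.732 × 690 × 11.9 × 0.867 = 12330 W
η = P_out / P_in = 10300 / 12330 = 0.835 = 83.5%

83.5 %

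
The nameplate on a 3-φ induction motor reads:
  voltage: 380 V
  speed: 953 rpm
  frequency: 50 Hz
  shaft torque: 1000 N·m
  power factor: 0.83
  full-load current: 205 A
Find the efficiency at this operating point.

ω = 2π × 953/60 = 99.8 rad/s; P_out = τω = 1000 × 99.8 = 99800 W
P_in = √3·V_L·I_L·cosφ = 1.732 × 380 × 205 × 0.83 = 111986 W
η = P_out / P_in = 99800 / 111986 = 0.891 = 89.1%

89.1 %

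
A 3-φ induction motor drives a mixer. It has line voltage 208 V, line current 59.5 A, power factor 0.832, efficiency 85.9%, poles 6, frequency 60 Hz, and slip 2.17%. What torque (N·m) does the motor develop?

P_in = √3·V·I·cosφ = 1.732 × 208 × 59.5 × 0.832 = 17834 W
P_out = η·P_in = 0.859 × 17834 = 15319 W
n_s = 120×60/6 = 1200 rpm; n = 1200×(1−0.0217) = 1174 rpm
ω = 2π×1174/60 = 122.9 rad/s
τ = P_out/ω = 15319/122.9 = 125 N·m

125 N·m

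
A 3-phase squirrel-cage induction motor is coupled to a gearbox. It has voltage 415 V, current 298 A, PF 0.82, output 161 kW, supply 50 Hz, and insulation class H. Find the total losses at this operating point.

P_in = √3·V·I·cosφ = 1.732×415×298×0.82 = 175641 W
P_out = 161000 W
Losses = P_in − P_out = 175641 − 161000 = 14641 W

14.6 kW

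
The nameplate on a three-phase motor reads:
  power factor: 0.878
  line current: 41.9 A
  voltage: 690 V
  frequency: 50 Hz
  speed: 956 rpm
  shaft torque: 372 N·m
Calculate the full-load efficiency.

ω = 2π × 956/60 = 100.1 rad/s; P_out = τω = 372 × 100.1 = 37237 W
P_in = √3·V_L·I_L·cosφ = 1.732 × 690 × 41.9 × 0.878 = 43965 W
η = P_out / P_in = 37237 / 43965 = 0.847 = 84.7%

84.7 %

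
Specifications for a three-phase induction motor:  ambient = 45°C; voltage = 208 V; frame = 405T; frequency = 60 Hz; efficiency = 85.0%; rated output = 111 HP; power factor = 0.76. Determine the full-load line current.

356 A

P_out = 111 × 746 = 82806 W
P_in = P_out / η = 82806 / 0.850 = 97419 W
I_L = P_in / (√3·V_L·cosφ) = 97419 / (1.732 × 208 × 0.76) = 356 A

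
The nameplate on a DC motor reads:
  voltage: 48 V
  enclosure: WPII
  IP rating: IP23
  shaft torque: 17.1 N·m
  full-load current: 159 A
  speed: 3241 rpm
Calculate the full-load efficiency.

76.0 %

ω = 2π × 3241/60 = 339.4 rad/s; P_out = τω = 17.1 × 339.4 = 5804 W
P_in = V·I = 48 × 159 = 7632 W
η = P_out / P_in = 5804 / 7632 = 0.760 = 76.0%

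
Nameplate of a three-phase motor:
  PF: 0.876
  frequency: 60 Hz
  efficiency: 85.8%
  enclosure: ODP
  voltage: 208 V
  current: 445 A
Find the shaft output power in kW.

P_in = √3·V·I·cosφ = 1.732 × 208 × 445 × 0.876 = 140435 W
P_out = η·P_in = 0.858 × 140435 = 120493 W

120 kW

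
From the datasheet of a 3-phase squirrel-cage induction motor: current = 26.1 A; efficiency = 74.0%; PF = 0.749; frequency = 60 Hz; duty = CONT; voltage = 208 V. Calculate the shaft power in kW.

5.21 kW

P_in = √3·V·I·cosφ = 1.732 × 208 × 26.1 × 0.749 = 7043 W
P_out = η·P_in = 0.74 × 7043 = 5212 W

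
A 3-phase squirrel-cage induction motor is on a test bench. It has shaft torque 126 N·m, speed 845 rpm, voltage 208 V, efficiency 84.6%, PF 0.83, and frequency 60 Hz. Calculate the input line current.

ω = 2π×845/60 = 88.49 rad/s; P_out = τω = 126 × 88.49 = 11150 W
P_in = P_out / η = 11150 / 0.846 = 13180 W
I_L = P_in / (√3·V_L·cosφ) = 13180 / (1.732 × 208 × 0.83) = 44.1 A

44.1 A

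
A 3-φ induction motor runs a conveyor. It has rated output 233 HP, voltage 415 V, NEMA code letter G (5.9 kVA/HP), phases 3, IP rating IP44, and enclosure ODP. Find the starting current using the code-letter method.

1910 A

S_LR = 5.9 × 233 = 1374.7 kVA
I_LR = S_LR/(√3·V_L) = 1374700/(1.732×415) = 1910 A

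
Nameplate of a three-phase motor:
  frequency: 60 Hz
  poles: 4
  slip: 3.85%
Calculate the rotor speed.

n_s = 120f/p = 120×60/4 = 1800 rpm
n = n_s(1 − s) = 1800 × (1 − 0.0385) = 1731 rpm

1731 rpm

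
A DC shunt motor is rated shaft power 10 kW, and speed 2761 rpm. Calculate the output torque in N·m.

34.6 N·m

ω = 2π × 2761/60 = 289.1 rad/s
τ = P/ω = 10000/289.1 = 34.6 N·m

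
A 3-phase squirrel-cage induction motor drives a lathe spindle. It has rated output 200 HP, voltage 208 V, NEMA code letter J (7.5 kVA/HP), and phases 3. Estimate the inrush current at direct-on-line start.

4160 A

S_LR = 7.5 × 200 = 1500 kVA
I_LR = S_LR/(√3·V_L) = 1500000/(1.732×208) = 4160 A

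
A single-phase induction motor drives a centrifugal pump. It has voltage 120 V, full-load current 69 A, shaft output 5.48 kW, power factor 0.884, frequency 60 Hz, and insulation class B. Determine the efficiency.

74.9 %

P_out = 5.48 kW = 5480 W
P_in = V·I·cosφ = 120 × 69 × 0.884 = 7320 W
η = P_out / P_in = 5480 / 7320 = 0.749 = 74.9%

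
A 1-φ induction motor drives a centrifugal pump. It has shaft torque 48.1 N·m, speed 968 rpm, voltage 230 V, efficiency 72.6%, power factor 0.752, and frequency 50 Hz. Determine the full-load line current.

ω = 2π×968/60 = 101.4 rad/s; P_out = τω = 48.1 × 101.4 = 4877 W
P_in = P_out / η = 4877 / 0.726 = 6718 W
I = P_in / (V·cosφ) = 6718 / (230 × 0.752) = 38.8 A

38.8 A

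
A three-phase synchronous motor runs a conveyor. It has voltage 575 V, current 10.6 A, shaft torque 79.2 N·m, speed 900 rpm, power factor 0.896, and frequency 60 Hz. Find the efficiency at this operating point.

ω = 2π × 900/60 = 94.25 rad/s; P_out = τω = 79.2 × 94.25 = 7465 W
P_in = √3·V_L·I_L·cosφ = 1.732 × 575 × 10.6 × 0.896 = 9459 W
η = P_out / P_in = 7465 / 9459 = 0.789 = 78.9%

78.9 %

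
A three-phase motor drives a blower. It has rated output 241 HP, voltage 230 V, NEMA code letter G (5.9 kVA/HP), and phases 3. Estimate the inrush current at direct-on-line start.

S_LR = 5.9 × 241 = 1421.9 kVA
I_LR = S_LR/(√3·V_L) = 1421900/(1.732×230) = 3570 A

3570 A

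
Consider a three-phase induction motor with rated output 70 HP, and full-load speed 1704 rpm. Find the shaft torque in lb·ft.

P_out = 70 × 746 = 52220 W
ω = 2π × 1704/60 = 178.4 rad/s
τ = P_out/ω = 52220/178.4 = 292.7 N·m
In lb·ft: 292.7/1.356 = 216 lb·ft

216 lb·ft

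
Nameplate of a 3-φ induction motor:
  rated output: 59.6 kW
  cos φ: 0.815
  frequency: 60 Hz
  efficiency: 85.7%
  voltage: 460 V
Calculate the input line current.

107 A

P_out = 59.6 kW = 59600 W
P_in = P_out / η = 59600 / 0.857 = 69545 W
I_L = P_in / (√3·V_L·cosφ) = 69545 / (1.732 × 460 × 0.815) = 107 A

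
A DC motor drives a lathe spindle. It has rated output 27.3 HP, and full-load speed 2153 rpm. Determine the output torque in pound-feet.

P_out = 27.3 × 746 = 20366 W
ω = 2π × 2153/60 = 225.5 rad/s
τ = P_out/ω = 20366/225.5 = 90.31 N·m
In lb·ft: 90.31/1.356 = 66.6 lb·ft

66.6 lb·ft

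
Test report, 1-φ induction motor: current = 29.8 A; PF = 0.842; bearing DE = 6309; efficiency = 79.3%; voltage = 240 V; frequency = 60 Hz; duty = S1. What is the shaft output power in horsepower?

6.4 HP

P_in = V·I·cosφ = 240 × 29.8 × 0.842 = 6022 W
P_out = η·P_in = 0.793 × 6022 = 4775 W
= 4775/746 = 6.4 HP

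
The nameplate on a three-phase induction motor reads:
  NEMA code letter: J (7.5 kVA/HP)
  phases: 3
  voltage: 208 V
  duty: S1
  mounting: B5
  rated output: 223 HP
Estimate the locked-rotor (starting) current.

4640 A

S_LR = 7.5 × 223 = 1672.5 kVA
I_LR = S_LR/(√3·V_L) = 1672500/(1.732×208) = 4640 A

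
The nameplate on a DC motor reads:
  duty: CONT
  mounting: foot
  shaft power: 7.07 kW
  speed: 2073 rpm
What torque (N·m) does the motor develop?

ω = 2π × 2073/60 = 217.1 rad/s
τ = P/ω = 7070/217.1 = 32.6 N·m

32.6 N·m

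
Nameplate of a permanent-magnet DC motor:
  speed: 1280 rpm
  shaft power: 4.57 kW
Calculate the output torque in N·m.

34.1 N·m

ω = 2π × 1280/60 = 134 rad/s
τ = P/ω = 4570/134 = 34.1 N·m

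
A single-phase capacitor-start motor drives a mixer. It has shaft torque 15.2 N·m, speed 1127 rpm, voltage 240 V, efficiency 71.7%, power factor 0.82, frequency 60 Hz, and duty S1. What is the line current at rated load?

ω = 2π×1127/60 = 118 rad/s; P_out = τω = 15.2 × 118 = 1794 W
P_in = P_out / η = 1794 / 0.717 = 2502 W
I = P_in / (V·cosφ) = 2502 / (240 × 0.82) = 12.7 A

12.7 A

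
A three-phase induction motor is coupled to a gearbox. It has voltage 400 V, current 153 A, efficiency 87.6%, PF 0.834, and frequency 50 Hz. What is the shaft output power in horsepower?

P_in = √3·V·I·cosφ = 1.732 × 400 × 153 × 0.834 = 88403 W
P_out = η·P_in = 0.876 × 88403 = 77441 W
= 77441/746 = 104 HP

104 HP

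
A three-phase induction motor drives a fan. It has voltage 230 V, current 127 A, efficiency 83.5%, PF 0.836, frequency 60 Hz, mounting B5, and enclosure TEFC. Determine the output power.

P_in = √3·V·I·cosφ = 1.732 × 230 × 127 × 0.836 = 42295 W
P_out = η·P_in = 0.835 × 42295 = 35316 W

35.3 kW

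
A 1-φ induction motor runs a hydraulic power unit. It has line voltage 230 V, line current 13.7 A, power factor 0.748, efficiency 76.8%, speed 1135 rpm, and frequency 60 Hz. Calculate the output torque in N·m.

15.2 N·m

P_in = V·I·cosφ = 230 × 13.7 × 0.748 = 2357 W
P_out = η·P_in = 0.768 × 2357 = 1810 W
n = 1135 rpm
ω = 2π×1135/60 = 118.9 rad/s
τ = P_out/ω = 1810/118.9 = 15.2 N·m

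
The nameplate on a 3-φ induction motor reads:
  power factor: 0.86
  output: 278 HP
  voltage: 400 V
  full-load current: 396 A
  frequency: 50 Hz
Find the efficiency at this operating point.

87.9 %

P_out = 278 × 746 = 207388 W
P_in = √3·V_L·I_L·cosφ = 1.732 × 400 × 396 × 0.86 = 235940 W
η = P_out / P_in = 207388 / 235940 = 0.879 = 87.9%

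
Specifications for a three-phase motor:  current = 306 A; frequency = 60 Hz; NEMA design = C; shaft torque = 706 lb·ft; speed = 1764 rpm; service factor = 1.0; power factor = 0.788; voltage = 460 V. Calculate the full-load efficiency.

92.0 %

τ = 706 lb·ft × 1.356 = 957.3 N·m
ω = 2π × 1764/60 = 184.7 rad/s; P_out = τω = 957.3 × 184.7 = 176813 W
P_in = √3·V_L·I_L·cosφ = 1.732 × 460 × 306 × 0.788 = 192112 W
η = P_out / P_in = 176813 / 192112 = 0.920 = 92.0%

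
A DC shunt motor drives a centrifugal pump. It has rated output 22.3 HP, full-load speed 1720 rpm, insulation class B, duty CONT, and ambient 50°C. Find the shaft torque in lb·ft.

P_out = 22.3 × 746 = 16636 W
ω = 2π × 1720/60 = 180.1 rad/s
τ = P_out/ω = 16636/180.1 = 92.37 N·m
In lb·ft: 92.37/1.356 = 68.1 lb·ft

68.1 lb·ft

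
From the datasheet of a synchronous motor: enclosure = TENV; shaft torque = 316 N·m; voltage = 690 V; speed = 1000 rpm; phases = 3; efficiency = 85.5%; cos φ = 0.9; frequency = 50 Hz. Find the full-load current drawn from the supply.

ω = 2π×1000/60 = 104.7 rad/s; P_out = τω = 316 × 104.7 = 33085 W
P_in = P_out / η = 33085 / 0.855 = 38696 W
I_L = P_in / (√3·V_L·cosφ) = 38696 / (1.732 × 690 × 0.9) = 36 A

36 A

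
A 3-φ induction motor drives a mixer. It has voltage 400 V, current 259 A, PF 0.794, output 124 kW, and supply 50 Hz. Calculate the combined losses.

18.5 kW

P_in = √3·V·I·cosφ = 1.732×400×259×0.794 = 142472 W
P_out = 124000 W
Losses = P_in − P_out = 142472 − 124000 = 18472 W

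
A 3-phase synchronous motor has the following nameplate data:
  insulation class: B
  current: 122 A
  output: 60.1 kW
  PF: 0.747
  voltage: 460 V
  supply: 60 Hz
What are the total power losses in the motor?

P_in = √3·V·I·cosφ = 1.732×460×122×0.747 = 72608 W
P_out = 60100 W
Losses = P_in − P_out = 72608 − 60100 = 12508 W

12500 W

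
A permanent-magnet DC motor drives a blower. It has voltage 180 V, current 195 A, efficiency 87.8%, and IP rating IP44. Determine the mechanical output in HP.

P_in = V·I = 180 × 195 = 35100 W
P_out = η·P_in = 0.878 × 35100 = 30818 W
= 30818/746 = 41.3 HP

41.3 HP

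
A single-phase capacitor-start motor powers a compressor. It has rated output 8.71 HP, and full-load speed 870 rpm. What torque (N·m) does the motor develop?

71.3 N·m

P_out = 8.71 × 746 = 6498 W
ω = 2π × 870/60 = 91.11 rad/s
τ = P_out/ω = 6498/91.11 = 71.3 N·m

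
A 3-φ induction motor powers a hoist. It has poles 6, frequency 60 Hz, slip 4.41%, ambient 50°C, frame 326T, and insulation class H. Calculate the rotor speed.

1147 rpm

n_s = 120f/p = 120×60/6 = 1200 rpm
n = n_s(1 − s) = 1200 × (1 − 0.0441) = 1147 rpm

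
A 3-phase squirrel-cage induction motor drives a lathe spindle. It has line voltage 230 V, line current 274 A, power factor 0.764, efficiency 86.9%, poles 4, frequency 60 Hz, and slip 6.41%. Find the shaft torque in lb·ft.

P_in = √3·V·I·cosφ = 1.732 × 230 × 274 × 0.764 = 83391 W
P_out = η·P_in = 0.869 × 83391 = 72467 W
n_s = 120×60/4 = 1800 rpm; n = 1800×(1−0.0641) = 1685 rpm
ω = 2π×1685/60 = 176.5 rad/s
τ = P_out/ω = 72467/176.5 = 410.6 N·m
In lb·ft: 410.6/1.356 = 303 lb·ft

303 lb·ft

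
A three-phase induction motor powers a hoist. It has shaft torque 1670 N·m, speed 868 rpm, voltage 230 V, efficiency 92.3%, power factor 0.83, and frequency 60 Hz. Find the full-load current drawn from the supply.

497 A

ω = 2π×868/60 = 90.9 rad/s; P_out = τω = 1670 × 90.9 = 151803 W
P_in = P_out / η = 151803 / 0.923 = 164467 W
I_L = P_in / (√3·V_L·cosφ) = 164467 / (1.732 × 230 × 0.83) = 497 A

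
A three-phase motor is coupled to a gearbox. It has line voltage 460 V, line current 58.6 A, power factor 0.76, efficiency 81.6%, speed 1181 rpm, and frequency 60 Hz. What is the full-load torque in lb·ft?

P_in = √3·V·I·cosφ = 1.732 × 460 × 58.6 × 0.76 = 35483 W
P_out = η·P_in = 0.816 × 35483 = 28954 W
n = 1181 rpm
ω = 2π×1181/60 = 123.7 rad/s
τ = P_out/ω = 28954/123.7 = 234.1 N·m
In lb·ft: 234.1/1.356 = 173 lb·ft

173 lb·ft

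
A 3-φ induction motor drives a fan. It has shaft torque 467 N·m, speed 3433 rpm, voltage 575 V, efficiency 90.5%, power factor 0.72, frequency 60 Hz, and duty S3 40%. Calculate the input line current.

259 A

ω = 2π×3433/60 = 359.5 rad/s; P_out = τω = 467 × 359.5 = 167887 W
P_in = P_out / η = 167887 / 0.905 = 185510 W
I_L = P_in / (√3·V_L·cosφ) = 185510 / (1.732 × 575 × 0.72) = 259 A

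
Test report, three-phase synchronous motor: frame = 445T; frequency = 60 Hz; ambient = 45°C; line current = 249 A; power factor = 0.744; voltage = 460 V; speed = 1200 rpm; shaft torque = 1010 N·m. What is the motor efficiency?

ω = 2π × 1200/60 = 125.7 rad/s; P_out = τω = 1010 × 125.7 = 126957 W
P_in = √3·V_L·I_L·cosφ = 1.732 × 460 × 249 × 0.744 = 147597 W
η = P_out / P_in = 126957 / 147597 = 0.860 = 86.0%

86.0 %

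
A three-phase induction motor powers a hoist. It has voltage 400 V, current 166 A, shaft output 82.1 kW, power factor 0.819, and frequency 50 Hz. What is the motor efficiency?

P_out = 82.1 kW = 82100 W
P_in = √3·V_L·I_L·cosφ = 1.732 × 400 × 166 × 0.819 = 94189 W
η = P_out / P_in = 82100 / 94189 = 0.872 = 87.2%

87.2 %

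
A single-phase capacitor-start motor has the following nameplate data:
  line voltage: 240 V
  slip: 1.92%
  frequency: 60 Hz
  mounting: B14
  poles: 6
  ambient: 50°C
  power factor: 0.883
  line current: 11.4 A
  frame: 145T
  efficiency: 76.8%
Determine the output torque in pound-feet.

P_in = V·I·cosφ = 240 × 11.4 × 0.883 = 2416 W
P_out = η·P_in = 0.768 × 2416 = 1855 W
n_s = 120×60/6 = 1200 rpm; n = 1200×(1−0.0192) = 1177 rpm
ω = 2π×1177/60 = 123.3 rad/s
τ = P_out/ω = 1855/123.3 = 15.04 N·m
In lb·ft: 15.04/1.356 = 11.1 lb·ft

11.1 lb·ft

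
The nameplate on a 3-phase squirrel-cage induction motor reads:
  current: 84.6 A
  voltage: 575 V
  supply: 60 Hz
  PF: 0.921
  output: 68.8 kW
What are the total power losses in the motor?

P_in = √3·V·I·cosφ = 1.732×575×84.6×0.921 = 77597 W
P_out = 68800 W
Losses = P_in − P_out = 77597 − 68800 = 8797 W

8800 W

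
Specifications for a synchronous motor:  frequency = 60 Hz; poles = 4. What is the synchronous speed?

n_s = 120f/p = 120×60/4 = 1800 rpm

1800 rpm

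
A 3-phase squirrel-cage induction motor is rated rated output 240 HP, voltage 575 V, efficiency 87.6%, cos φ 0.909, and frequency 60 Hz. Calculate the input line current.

P_out = 240 × 746 = 179040 W
P_in = P_out / η = 179040 / 0.876 = 204384 W
I_L = P_in / (√3·V_L·cosφ) = 204384 / (1.732 × 575 × 0.909) = 226 A

226 A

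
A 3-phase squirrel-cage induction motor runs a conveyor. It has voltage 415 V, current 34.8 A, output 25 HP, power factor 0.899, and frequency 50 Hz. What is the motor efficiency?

82.9 %

P_out = 25 × 746 = 18650 W
P_in = √3·V_L·I_L·cosφ = 1.732 × 415 × 34.8 × 0.899 = 22487 W
η = P_out / P_in = 18650 / 22487 = 0.829 = 82.9%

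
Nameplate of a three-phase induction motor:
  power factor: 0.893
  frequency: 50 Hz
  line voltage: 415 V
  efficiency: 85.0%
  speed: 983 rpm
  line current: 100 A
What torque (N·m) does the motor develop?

P_in = √3·V·I·cosφ = 1.732 × 415 × 100 × 0.893 = 64187 W
P_out = η·P_in = 0.85 × 64187 = 54559 W
n = 983 rpm
ω = 2π×983/60 = 102.9 rad/s
τ = P_out/ω = 54559/102.9 = 530 N·m

530 N·m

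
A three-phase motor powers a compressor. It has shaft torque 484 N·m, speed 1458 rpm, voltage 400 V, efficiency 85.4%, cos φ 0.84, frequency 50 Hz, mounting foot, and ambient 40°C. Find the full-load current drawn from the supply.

149 A

ω = 2π×1458/60 = 152.7 rad/s; P_out = τω = 484 × 152.7 = 73907 W
P_in = P_out / η = 73907 / 0.854 = 86542 W
I_L = P_in / (√3·V_L·cosφ) = 86542 / (1.732 × 400 × 0.84) = 149 A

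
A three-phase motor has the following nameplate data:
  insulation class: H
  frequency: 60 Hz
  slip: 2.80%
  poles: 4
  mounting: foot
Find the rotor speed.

1750 rpm

n_s = 120f/p = 120×60/4 = 1800 rpm
n = n_s(1 − s) = 1800 × (1 − 0.028) = 1750 rpm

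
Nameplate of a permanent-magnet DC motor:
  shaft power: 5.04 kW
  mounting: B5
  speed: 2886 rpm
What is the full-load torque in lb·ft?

12.3 lb·ft

ω = 2π × 2886/60 = 302.2 rad/s
τ = P/ω = 5040/302.2 = 16.68 N·m
In lb·ft: 16.68/1.356 = 12.3 lb·ft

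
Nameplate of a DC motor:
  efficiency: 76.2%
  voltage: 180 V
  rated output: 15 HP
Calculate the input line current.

P_out = 15 × 746 = 11190 W
P_in = P_out / η = 11190 / 0.762 = 14685 W
I = P_in / V = 14685 / 180 = 81.6 A

81.6 A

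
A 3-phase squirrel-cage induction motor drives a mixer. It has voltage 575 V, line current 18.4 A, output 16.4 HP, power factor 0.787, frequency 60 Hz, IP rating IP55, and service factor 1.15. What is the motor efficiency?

84.8 %

P_out = 16.4 × 746 = 12234 W
P_in = √3·V_L·I_L·cosφ = 1.732 × 575 × 18.4 × 0.787 = 14421 W
η = P_out / P_in = 12234 / 14421 = 0.848 = 84.8%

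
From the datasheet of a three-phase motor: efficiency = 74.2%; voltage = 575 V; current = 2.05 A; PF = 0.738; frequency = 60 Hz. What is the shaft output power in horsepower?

P_in = √3·V·I·cosφ = 1.732 × 575 × 2.05 × 0.738 = 1507 W
P_out = η·P_in = 0.742 × 1507 = 1118 W
= 1118/746 = 1.5 HP

1.5 HP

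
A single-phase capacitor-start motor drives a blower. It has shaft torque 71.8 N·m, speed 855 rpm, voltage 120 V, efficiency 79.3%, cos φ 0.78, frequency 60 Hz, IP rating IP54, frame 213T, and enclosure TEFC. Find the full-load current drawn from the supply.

86.6 A

ω = 2π×855/60 = 89.54 rad/s; P_out = τω = 71.8 × 89.54 = 6429 W
P_in = P_out / η = 6429 / 0.793 = 8107 W
I = P_in / (V·cosφ) = 8107 / (120 × 0.78) = 86.6 A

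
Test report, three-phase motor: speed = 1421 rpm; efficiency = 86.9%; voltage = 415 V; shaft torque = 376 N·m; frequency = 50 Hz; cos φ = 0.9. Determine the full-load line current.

99.5 A

ω = 2π×1421/60 = 148.8 rad/s; P_out = τω = 376 × 148.8 = 55949 W
P_in = P_out / η = 55949 / 0.869 = 64383 W
I_L = P_in / (√3·V_L·cosφ) = 64383 / (1.732 × 415 × 0.9) = 99.5 A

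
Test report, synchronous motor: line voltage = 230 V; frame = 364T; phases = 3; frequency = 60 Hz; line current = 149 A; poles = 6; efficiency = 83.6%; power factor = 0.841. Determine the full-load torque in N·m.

P_in = √3·V·I·cosφ = 1.732 × 230 × 149 × 0.841 = 49918 W
P_out = η·P_in = 0.836 × 49918 = 41731 W
n = n_s = 120×60/6 = 1200 rpm (synchronous)
ω = 2π×1200/60 = 125.7 rad/s
τ = P_out/ω = 41731/125.7 = 332 N·m

332 N·m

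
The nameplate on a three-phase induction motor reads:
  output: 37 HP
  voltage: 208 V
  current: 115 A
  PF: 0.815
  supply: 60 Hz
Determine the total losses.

6.16 kW

P_in = √3·V·I·cosφ = 1.732×208×115×0.815 = 33765 W
P_out = 37×746 = 27602 W
Losses = P_in − P_out = 33765 − 27602 = 6163 W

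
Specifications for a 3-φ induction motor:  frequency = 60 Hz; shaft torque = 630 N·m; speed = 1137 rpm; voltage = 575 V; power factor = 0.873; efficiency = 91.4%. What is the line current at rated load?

ω = 2π×1137/60 = 119.1 rad/s; P_out = τω = 630 × 119.1 = 75033 W
P_in = P_out / η = 75033 / 0.914 = 82093 W
I_L = P_in / (√3·V_L·cosφ) = 82093 / (1.732 × 575 × 0.873) = 94.4 A

94.4 A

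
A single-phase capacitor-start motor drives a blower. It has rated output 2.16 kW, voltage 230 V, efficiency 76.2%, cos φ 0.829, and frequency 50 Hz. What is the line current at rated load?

14.9 A

P_out = 2.16 kW = 2160 W
P_in = P_out / η = 2160 / 0.762 = 2835 W
I = P_in / (V·cosφ) = 2835 / (230 × 0.829) = 14.9 A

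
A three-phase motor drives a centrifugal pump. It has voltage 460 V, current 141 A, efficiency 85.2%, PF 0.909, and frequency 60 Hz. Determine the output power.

87 kW

P_in = √3·V·I·cosφ = 1.732 × 460 × 141 × 0.909 = 102115 W
P_out = η·P_in = 0.852 × 102115 = 87002 W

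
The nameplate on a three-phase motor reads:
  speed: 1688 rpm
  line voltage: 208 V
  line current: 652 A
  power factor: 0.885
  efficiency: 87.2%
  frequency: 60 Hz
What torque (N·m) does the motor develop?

1030 N·m

P_in = √3·V·I·cosφ = 1.732 × 208 × 652 × 0.885 = 207875 W
P_out = η·P_in = 0.872 × 207875 = 181267 W
n = 1688 rpm
ω = 2π×1688/60 = 176.8 rad/s
τ = P_out/ω = 181267/176.8 = 1030 N·m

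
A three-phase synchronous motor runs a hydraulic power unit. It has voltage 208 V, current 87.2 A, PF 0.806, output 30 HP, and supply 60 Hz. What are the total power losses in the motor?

P_in = √3·V·I·cosφ = 1.732×208×87.2×0.806 = 25320 W
P_out = 30×746 = 22380 W
Losses = P_in − P_out = 25320 − 22380 = 2940 W

2.94 kW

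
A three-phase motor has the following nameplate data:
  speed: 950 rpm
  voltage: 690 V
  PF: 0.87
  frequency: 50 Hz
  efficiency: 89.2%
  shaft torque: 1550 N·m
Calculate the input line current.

ω = 2π×950/60 = 99.48 rad/s; P_out = τω = 1550 × 99.48 = 154194 W
P_in = P_out / η = 154194 / 0.892 = 172863 W
I_L = P_in / (√3·V_L·cosφ) = 172863 / (1.732 × 690 × 0.87) = 166 A

166 A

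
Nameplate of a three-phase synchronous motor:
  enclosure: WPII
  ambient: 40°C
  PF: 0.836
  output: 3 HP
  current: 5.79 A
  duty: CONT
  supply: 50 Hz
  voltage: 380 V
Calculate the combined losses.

948 W

P_in = √3·V·I·cosφ = 1.732×380×5.79×0.836 = 3186 W
P_out = 3×746 = 2238 W
Losses = P_in − P_out = 3186 − 2238 = 948 W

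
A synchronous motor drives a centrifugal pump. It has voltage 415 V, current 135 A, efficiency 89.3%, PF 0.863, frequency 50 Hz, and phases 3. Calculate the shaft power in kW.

74.8 kW

P_in = √3·V·I·cosφ = 1.732 × 415 × 135 × 0.863 = 83741 W
P_out = η·P_in = 0.893 × 83741 = 74781 W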